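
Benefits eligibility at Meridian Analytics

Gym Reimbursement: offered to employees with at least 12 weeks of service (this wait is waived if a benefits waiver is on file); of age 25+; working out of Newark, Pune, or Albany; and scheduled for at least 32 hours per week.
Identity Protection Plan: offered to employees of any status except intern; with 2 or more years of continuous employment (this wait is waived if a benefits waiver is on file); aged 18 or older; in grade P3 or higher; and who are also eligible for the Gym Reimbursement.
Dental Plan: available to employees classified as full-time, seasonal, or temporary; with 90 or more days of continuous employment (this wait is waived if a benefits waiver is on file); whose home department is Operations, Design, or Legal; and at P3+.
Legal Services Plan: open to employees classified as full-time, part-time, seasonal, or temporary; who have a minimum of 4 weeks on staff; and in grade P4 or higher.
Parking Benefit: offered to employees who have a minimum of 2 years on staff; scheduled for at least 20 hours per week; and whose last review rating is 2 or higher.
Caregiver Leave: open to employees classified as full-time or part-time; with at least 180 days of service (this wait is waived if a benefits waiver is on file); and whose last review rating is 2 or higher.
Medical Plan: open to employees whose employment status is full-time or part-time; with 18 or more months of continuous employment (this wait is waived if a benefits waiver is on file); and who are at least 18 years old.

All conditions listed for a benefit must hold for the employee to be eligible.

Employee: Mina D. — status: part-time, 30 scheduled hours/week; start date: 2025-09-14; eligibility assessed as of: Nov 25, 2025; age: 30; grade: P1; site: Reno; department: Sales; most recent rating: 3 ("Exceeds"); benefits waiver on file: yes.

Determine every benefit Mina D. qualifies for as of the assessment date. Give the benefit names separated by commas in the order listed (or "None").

Caregiver Leave, Medical Plan

Service from 2025-09-14 to Nov 25, 2025: 72 days.
Gym Reimbursement — benefits waiver on file ✓; age 30 ≥ 25 ✓; site Reno ✗ (not Newark, Pune, or Albany) → not eligible.
Identity Protection Plan — status part-time ✓ (not excluded); benefits waiver on file ✓; age 30 ≥ 18 ✓; grade P1 < P3 ✗ → not eligible.
Dental Plan — status part-time ✗ (requires full-time, seasonal, or temporary) → not eligible.
Legal Services Plan — status part-time ✓; service 72 days ≥ 4 weeks (≈28 days) ✓; grade P1 < P4 ✗ → not eligible.
Parking Benefit — service 72 days < 2 years (≈730 days) ✗ → not eligible.
Caregiver Leave — status part-time ✓; benefits waiver on file ✓; rating 3 ≥ 2 ✓ → eligible.
Medical Plan — status part-time ✓; benefits waiver on file ✓; age 30 ≥ 18 ✓ → eligible.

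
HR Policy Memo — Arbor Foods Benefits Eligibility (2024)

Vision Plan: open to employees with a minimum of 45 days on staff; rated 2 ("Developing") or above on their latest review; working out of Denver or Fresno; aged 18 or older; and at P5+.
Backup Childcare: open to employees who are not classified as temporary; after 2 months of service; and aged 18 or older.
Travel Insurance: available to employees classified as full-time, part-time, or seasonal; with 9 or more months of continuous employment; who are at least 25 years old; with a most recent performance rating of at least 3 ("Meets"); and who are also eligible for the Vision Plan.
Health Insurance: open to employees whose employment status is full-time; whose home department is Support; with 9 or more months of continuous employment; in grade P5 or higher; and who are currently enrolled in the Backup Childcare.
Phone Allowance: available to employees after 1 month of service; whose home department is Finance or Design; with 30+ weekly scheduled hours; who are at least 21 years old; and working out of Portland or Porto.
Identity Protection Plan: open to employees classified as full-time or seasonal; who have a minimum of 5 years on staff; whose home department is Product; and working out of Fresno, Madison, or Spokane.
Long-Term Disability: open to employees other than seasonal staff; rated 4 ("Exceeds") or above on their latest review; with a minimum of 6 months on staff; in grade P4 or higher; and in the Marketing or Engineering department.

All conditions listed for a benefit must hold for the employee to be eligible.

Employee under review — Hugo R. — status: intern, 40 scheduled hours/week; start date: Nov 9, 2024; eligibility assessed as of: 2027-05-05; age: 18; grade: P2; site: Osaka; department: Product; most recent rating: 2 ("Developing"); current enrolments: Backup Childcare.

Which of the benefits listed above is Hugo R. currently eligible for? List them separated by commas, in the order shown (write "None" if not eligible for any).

Service from Nov 9, 2024 to 2027-05-05: 907 days.
Vision Plan — service 907 days ≥ 45 days ✓; rating 2 ≥ 2 ✓; site Osaka ✗ (not Denver or Fresno) → not eligible.
Backup Childcare — status intern ✓ (not excluded); service 907 days ≥ 2 months (≈60 days) ✓; age 18 ≥ 18 ✓ → eligible.
Travel Insurance — status intern ✗ (requires full-time, part-time, or seasonal) → not eligible.
Health Insurance — status intern ✗ (requires full-time) → not eligible.
Phone Allowance — service 907 days ≥ 1 month (≈30 days) ✓; dept Product ✗ → not eligible.
Identity Protection Plan — status intern ✗ (requires full-time or seasonal) → not eligible.
Long-Term Disability — status intern ✓ (not excluded); rating 2 < 4 ✗ → not eligible.

Backup Childcare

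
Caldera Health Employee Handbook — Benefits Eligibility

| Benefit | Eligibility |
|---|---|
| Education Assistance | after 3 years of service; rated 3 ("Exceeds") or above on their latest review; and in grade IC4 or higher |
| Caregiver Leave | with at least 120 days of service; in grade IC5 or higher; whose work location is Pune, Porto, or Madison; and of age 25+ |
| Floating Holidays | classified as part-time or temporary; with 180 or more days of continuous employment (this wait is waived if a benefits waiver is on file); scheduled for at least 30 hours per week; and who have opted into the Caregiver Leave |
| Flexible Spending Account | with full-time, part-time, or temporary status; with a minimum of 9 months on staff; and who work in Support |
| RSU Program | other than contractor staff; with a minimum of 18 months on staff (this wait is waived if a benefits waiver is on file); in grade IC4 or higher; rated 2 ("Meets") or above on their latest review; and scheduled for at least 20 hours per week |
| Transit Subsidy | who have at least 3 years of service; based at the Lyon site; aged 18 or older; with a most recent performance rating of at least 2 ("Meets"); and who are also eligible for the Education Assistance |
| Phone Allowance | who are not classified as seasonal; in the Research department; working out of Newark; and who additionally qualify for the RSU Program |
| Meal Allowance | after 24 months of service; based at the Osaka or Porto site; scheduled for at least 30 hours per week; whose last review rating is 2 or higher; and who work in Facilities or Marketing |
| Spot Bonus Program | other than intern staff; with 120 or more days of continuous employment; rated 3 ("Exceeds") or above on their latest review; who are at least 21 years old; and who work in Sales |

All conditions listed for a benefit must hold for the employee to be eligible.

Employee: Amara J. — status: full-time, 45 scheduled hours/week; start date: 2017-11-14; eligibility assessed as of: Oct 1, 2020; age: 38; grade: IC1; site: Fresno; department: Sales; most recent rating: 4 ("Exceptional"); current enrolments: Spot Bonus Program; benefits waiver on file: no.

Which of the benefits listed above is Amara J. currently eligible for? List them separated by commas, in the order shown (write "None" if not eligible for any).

Spot Bonus Program

Service from 2017-11-14 to Oct 1, 2020: 1052 days.
Education Assistance — service 1052 days < 3 years (≈1095 days) ✗ → not eligible.
Caregiver Leave — service 1052 days ≥ 120 days ✓; grade IC1 < IC5 ✗ → not eligible.
Floating Holidays — status full-time ✗ (requires part-time or temporary) → not eligible.
Flexible Spending Account — status full-time ✓; service 1052 days ≥ 9 months (≈270 days) ✓; dept Sales ✗ → not eligible.
RSU Program — status full-time ✓ (not excluded); no waiver, service 1052 days ≥ 18 months (≈540 days) ✓; grade IC1 < IC4 ✗ → not eligible.
Transit Subsidy — service 1052 days < 3 years (≈1095 days) ✗ → not eligible.
Phone Allowance — status full-time ✓ (not excluded); dept Sales ✗ → not eligible.
Meal Allowance — service 1052 days ≥ 24 months (≈720 days) ✓; site Fresno ✗ (not Osaka or Porto) → not eligible.
Spot Bonus Program — status full-time ✓ (not excluded); service 1052 days ≥ 120 days ✓; rating 4 ≥ 3 ✓; age 38 ≥ 21 ✓; dept Sales ✓ → eligible.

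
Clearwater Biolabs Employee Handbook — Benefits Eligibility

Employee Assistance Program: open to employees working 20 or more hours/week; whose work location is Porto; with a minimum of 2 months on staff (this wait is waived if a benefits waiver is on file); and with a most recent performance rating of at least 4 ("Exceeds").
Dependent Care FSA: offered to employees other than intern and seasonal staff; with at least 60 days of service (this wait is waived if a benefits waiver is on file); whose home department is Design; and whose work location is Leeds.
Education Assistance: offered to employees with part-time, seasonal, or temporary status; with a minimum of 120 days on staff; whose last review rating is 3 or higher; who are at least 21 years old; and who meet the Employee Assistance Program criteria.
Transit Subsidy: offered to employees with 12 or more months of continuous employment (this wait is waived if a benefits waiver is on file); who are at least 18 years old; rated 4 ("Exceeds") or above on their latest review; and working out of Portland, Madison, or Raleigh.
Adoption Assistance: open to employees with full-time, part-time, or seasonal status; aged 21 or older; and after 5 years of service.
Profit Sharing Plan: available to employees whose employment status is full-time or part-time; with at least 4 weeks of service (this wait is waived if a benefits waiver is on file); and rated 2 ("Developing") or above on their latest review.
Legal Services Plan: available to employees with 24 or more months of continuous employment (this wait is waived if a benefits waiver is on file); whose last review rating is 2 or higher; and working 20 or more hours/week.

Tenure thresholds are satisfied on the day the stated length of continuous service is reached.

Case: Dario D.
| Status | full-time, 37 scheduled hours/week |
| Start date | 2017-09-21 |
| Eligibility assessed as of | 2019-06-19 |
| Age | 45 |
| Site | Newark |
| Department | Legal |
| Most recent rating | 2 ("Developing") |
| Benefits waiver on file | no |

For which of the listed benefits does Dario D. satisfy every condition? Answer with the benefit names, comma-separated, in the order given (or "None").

Service from 2017-09-21 to 2019-06-19: 636 days.
Employee Assistance Program — 37 hrs/wk ≥ 20 ✓; site Newark ✗ (not Porto) → not eligible.
Dependent Care FSA — status full-time ✓ (not excluded); no waiver, service 636 days ≥ 60 days ✓; dept Legal ✗ → not eligible.
Education Assistance — status full-time ✗ (requires part-time, seasonal, or temporary) → not eligible.
Transit Subsidy — no waiver, service 636 days ≥ 12 months (≈360 days) ✓; age 45 ≥ 18 ✓; rating 2 < 4 ✗ → not eligible.
Adoption Assistance — status full-time ✓; age 45 ≥ 21 ✓; service 636 days < 5 years (≈1825 days) ✗ → not eligible.
Profit Sharing Plan — status full-time ✓; no waiver, service 636 days ≥ 4 weeks (≈28 days) ✓; rating 2 ≥ 2 ✓ → eligible.
Legal Services Plan — no waiver, service 636 days < 24 months (≈720 days) ✗ → not eligible.

Profit Sharing Plan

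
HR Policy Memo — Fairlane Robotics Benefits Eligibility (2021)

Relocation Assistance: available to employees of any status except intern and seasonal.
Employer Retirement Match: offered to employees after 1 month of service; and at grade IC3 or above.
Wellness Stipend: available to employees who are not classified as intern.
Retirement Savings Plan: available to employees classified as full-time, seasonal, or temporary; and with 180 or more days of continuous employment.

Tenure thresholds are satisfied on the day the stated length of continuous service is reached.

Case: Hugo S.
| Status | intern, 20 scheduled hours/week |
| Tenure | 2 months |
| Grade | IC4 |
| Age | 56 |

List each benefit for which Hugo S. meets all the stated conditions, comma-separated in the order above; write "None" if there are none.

Relocation Assistance — status intern ✗ (excluded) → not eligible.
Employer Retirement Match — service 2 months ≥ 1 month ✓; grade IC4 ≥ IC3 ✓ → eligible.
Wellness Stipend — status intern ✗ (excluded) → not eligible.
Retirement Savings Plan — status intern ✗ (requires full-time, seasonal, or temporary) → not eligible.

Employer Retirement Match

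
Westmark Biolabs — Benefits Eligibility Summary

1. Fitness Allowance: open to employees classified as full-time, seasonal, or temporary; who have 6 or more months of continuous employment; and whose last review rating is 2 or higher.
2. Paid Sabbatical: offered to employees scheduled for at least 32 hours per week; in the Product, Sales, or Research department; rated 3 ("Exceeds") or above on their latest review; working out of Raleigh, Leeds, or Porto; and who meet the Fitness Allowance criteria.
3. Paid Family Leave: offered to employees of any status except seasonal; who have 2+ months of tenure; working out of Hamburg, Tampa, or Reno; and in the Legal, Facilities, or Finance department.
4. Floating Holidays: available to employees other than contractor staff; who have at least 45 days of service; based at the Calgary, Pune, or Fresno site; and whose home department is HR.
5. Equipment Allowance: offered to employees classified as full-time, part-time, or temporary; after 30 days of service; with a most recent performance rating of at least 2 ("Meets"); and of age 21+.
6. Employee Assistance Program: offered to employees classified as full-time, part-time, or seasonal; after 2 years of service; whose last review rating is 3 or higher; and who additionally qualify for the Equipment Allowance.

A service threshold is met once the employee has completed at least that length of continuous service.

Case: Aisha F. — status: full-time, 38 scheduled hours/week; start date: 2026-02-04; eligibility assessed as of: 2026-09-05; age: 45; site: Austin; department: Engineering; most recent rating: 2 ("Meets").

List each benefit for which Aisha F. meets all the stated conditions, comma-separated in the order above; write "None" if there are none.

Fitness Allowance, Equipment Allowance

Service from 2026-02-04 to 2026-09-05: 213 days.
Fitness Allowance — status full-time ✓; service 213 days ≥ 6 months (≈180 days) ✓; rating 2 ≥ 2 ✓ → eligible.
Paid Sabbatical — 38 hrs/wk ≥ 32 ✓; dept Engineering ✗ → not eligible.
Paid Family Leave — status full-time ✓ (not excluded); service 213 days ≥ 2 months (≈60 days) ✓; site Austin ✗ (not Hamburg, Tampa, or Reno) → not eligible.
Floating Holidays — status full-time ✓ (not excluded); service 213 days ≥ 45 days ✓; site Austin ✗ (not Calgary, Pune, or Fresno) → not eligible.
Equipment Allowance — status full-time ✓; service 213 days ≥ 30 days ✓; rating 2 ≥ 2 ✓; age 45 ≥ 21 ✓ → eligible.
Employee Assistance Program — status full-time ✓; service 213 days < 2 years (≈730 days) ✗ → not eligible.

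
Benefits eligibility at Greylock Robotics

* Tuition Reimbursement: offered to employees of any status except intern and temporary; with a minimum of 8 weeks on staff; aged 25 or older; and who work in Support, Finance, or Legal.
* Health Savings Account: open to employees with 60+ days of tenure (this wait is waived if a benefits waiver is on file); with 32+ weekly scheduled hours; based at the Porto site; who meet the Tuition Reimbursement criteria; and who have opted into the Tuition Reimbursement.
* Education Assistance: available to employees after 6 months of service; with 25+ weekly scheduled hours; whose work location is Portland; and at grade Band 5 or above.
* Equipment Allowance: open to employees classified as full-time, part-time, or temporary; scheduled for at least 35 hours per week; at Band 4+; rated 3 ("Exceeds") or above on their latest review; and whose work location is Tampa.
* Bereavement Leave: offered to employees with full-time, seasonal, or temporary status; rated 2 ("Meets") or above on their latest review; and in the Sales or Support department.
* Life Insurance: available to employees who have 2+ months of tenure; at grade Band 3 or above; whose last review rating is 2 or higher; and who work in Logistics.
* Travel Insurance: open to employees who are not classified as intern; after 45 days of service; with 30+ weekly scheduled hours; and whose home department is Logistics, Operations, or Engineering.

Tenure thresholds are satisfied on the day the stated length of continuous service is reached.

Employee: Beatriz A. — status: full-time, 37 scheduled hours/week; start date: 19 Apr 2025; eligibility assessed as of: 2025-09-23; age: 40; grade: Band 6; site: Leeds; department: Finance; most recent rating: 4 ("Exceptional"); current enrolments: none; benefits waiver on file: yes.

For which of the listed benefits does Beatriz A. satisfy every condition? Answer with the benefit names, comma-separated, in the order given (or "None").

Tuition Reimbursement

Service from 19 Apr 2025 to 2025-09-23: 157 days.
Tuition Reimbursement — status full-time ✓ (not excluded); service 157 days ≥ 8 weeks (≈56 days) ✓; age 40 ≥ 25 ✓; dept Finance ✓ → eligible.
Health Savings Account — benefits waiver on file ✓; 37 hrs/wk ≥ 32 ✓; site Leeds ✗ (not Porto) → not eligible.
Education Assistance — service 157 days < 6 months (≈180 days) ✗ → not eligible.
Equipment Allowance — status full-time ✓; 37 hrs/wk ≥ 35 ✓; grade Band 6 ≥ Band 4 ✓; rating 4 ≥ 3 ✓; site Leeds ✗ (not Tampa) → not eligible.
Bereavement Leave — status full-time ✓; rating 4 ≥ 2 ✓; dept Finance ✗ → not eligible.
Life Insurance — service 157 days ≥ 2 months (≈60 days) ✓; grade Band 6 ≥ Band 3 ✓; rating 4 ≥ 2 ✓; dept Finance ✗ → not eligible.
Travel Insurance — status full-time ✓ (not excluded); service 157 days ≥ 45 days ✓; 37 hrs/wk ≥ 30 ✓; dept Finance ✗ → not eligible.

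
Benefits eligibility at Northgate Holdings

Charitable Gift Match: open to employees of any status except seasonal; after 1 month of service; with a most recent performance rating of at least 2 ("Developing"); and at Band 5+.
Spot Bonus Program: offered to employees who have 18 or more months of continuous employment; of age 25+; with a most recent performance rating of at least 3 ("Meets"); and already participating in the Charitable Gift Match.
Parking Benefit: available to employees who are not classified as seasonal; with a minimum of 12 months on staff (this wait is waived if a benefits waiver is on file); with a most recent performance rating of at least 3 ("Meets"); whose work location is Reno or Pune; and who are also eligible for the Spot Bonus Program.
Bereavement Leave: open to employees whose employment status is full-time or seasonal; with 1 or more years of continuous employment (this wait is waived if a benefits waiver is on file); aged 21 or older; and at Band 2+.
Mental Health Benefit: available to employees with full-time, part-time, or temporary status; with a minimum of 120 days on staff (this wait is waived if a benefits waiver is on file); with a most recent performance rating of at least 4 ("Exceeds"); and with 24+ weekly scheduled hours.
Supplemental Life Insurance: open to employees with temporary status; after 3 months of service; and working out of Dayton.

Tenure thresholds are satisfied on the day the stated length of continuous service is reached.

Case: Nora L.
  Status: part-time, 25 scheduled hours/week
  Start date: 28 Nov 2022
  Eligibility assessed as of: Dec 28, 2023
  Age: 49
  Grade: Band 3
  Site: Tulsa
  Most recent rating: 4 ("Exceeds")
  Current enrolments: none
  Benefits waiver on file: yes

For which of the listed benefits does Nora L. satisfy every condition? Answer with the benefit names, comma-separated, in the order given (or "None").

Mental Health Benefit

Service from 28 Nov 2022 to Dec 28, 2023: 395 days.
Charitable Gift Match — status part-time ✓ (not excluded); service 395 days ≥ 1 month (≈30 days) ✓; rating 4 ≥ 2 ✓; grade Band 3 < Band 5 ✗ → not eligible.
Spot Bonus Program — service 395 days < 18 months (≈540 days) ✗ → not eligible.
Parking Benefit — status part-time ✓ (not excluded); benefits waiver on file ✓; rating 4 ≥ 3 ✓; site Tulsa ✗ (not Reno or Pune) → not eligible.
Bereavement Leave — status part-time ✗ (requires full-time or seasonal) → not eligible.
Mental Health Benefit — status part-time ✓; benefits waiver on file ✓; rating 4 ≥ 4 ✓; 25 hrs/wk ≥ 24 ✓ → eligible.
Supplemental Life Insurance — status part-time ✗ (requires temporary) → not eligible.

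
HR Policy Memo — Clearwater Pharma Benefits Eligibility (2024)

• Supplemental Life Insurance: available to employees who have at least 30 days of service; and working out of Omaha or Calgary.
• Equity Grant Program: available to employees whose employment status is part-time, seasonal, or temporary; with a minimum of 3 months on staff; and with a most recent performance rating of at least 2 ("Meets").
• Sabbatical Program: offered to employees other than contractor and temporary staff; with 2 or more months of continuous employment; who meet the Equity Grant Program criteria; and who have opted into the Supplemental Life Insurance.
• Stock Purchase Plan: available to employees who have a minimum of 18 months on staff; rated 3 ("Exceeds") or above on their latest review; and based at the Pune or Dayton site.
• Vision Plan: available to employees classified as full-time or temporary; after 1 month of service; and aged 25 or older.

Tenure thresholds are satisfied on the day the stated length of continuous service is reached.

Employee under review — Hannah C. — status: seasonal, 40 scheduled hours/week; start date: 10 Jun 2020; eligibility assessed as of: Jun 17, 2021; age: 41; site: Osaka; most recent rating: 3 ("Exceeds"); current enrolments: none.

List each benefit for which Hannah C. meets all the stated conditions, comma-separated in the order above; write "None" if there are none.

Service from 10 Jun 2020 to Jun 17, 2021: 372 days.
Supplemental Life Insurance — service 372 days ≥ 30 days ✓; site Osaka ✗ (not Omaha or Calgary) → not eligible.
Equity Grant Program — status seasonal ✓; service 372 days ≥ 3 months (≈90 days) ✓; rating 3 ≥ 2 ✓ → eligible.
Sabbatical Program — status seasonal ✓ (not excluded); service 372 days ≥ 2 months (≈60 days) ✓; eligible for Equity Grant Program ✓; not enrolled in Supplemental Life Insurance ✗ → not eligible.
Stock Purchase Plan — service 372 days < 18 months (≈540 days) ✗ → not eligible.
Vision Plan — status seasonal ✗ (requires full-time or temporary) → not eligible.

Equity Grant Program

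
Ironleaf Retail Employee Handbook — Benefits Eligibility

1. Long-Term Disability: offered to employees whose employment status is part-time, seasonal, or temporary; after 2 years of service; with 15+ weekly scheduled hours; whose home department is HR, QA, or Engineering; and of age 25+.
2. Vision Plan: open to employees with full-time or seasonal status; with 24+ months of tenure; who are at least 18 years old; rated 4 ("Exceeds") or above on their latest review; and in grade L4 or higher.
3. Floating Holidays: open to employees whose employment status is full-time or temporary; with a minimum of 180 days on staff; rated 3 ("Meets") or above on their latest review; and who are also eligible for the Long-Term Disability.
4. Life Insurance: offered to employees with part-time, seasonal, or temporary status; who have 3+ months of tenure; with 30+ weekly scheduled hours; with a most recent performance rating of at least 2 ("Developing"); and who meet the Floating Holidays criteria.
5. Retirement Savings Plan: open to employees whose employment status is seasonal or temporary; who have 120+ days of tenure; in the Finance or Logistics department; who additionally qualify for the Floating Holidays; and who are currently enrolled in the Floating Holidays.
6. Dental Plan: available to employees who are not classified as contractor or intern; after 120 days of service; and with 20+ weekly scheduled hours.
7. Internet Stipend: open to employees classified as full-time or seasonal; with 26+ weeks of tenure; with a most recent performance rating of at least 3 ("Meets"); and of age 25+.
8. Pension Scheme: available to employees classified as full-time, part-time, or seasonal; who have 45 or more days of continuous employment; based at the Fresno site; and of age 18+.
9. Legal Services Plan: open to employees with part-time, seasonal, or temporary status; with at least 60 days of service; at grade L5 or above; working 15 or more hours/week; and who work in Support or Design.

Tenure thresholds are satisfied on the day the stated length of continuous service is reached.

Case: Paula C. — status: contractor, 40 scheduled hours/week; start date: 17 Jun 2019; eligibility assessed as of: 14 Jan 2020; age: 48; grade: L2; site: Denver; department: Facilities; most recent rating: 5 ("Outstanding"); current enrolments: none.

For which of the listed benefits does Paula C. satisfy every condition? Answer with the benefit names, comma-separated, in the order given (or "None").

Service from 17 Jun 2019 to 14 Jan 2020: 211 days.
Long-Term Disability — status contractor ✗ (requires part-time, seasonal, or temporary) → not eligible.
Vision Plan — status contractor ✗ (requires full-time or seasonal) → not eligible.
Floating Holidays — status contractor ✗ (requires full-time or temporary) → not eligible.
Life Insurance — status contractor ✗ (requires part-time, seasonal, or temporary) → not eligible.
Retirement Savings Plan — status contractor ✗ (requires seasonal or temporary) → not eligible.
Dental Plan — status contractor ✗ (excluded) → not eligible.
Internet Stipend — status contractor ✗ (requires full-time or seasonal) → not eligible.
Pension Scheme — status contractor ✗ (requires full-time, part-time, or seasonal) → not eligible.
Legal Services Plan — status contractor ✗ (requires part-time, seasonal, or temporary) → not eligible.

None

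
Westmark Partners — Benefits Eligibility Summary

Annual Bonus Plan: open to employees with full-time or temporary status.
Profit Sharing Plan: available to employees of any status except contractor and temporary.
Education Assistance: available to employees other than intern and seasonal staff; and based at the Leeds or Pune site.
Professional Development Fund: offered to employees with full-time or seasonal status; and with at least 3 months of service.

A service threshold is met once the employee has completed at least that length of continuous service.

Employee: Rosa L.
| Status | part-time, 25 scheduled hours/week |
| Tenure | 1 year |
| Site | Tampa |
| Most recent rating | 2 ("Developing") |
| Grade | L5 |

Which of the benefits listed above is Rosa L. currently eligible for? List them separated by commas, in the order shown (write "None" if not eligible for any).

Profit Sharing Plan

Annual Bonus Plan — status part-time ✗ (requires full-time or temporary) → not eligible.
Profit Sharing Plan — status part-time ✓ (not excluded) → eligible.
Education Assistance — status part-time ✓ (not excluded); site Tampa ✗ (not Leeds or Pune) → not eligible.
Professional Development Fund — status part-time ✗ (requires full-time or seasonal) → not eligible.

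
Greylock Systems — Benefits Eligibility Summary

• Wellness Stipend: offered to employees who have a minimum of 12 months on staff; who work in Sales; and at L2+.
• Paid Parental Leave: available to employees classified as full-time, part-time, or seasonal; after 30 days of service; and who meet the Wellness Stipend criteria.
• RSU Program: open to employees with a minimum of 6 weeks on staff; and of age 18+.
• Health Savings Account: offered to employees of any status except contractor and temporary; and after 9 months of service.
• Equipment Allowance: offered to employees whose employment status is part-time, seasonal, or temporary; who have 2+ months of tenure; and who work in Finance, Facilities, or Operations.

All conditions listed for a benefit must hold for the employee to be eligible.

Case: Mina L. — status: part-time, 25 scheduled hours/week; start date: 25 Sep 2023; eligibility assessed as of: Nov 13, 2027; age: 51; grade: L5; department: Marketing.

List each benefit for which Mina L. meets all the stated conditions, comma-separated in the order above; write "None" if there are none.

Service from 25 Sep 2023 to Nov 13, 2027: 1510 days.
Wellness Stipend — service 1510 days ≥ 12 months (≈360 days) ✓; dept Marketing ✗ → not eligible.
Paid Parental Leave — status part-time ✓; service 1510 days ≥ 30 days ✓; not eligible for Wellness Stipend ✗ → not eligible.
RSU Program — service 1510 days ≥ 6 weeks (≈42 days) ✓; age 51 ≥ 18 ✓ → eligible.
Health Savings Account — status part-time ✓ (not excluded); service 1510 days ≥ 9 months (≈270 days) ✓ → eligible.
Equipment Allowance — status part-time ✓; service 1510 days ≥ 2 months (≈60 days) ✓; dept Marketing ✗ → not eligible.

RSU Program, Health Savings Account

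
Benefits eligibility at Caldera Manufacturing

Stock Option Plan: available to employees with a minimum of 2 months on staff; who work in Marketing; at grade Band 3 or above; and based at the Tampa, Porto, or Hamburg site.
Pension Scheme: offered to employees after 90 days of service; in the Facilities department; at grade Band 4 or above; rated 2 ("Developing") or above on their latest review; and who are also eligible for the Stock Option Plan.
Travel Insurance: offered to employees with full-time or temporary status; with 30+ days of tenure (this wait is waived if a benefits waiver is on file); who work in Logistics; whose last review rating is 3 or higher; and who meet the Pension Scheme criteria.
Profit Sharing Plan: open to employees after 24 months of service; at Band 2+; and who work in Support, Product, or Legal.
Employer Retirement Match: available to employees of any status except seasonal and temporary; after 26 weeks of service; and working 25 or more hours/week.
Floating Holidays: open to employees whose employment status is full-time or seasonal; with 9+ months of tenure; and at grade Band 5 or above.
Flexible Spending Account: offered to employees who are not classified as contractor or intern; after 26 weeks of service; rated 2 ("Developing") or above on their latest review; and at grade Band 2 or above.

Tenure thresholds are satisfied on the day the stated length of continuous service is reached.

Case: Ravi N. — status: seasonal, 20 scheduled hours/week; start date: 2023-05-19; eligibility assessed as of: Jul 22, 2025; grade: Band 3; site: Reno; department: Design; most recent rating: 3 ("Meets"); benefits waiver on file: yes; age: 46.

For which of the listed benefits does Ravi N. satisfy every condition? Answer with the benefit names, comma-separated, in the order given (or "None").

Flexible Spending Account

Service from 2023-05-19 to Jul 22, 2025: 795 days.
Stock Option Plan — service 795 days ≥ 2 months (≈60 days) ✓; dept Design ✗ → not eligible.
Pension Scheme — service 795 days ≥ 90 days ✓; dept Design ✗ → not eligible.
Travel Insurance — status seasonal ✗ (requires full-time or temporary) → not eligible.
Profit Sharing Plan — service 795 days ≥ 24 months (≈720 days) ✓; grade Band 3 ≥ Band 2 ✓; dept Design ✗ → not eligible.
Employer Retirement Match — status seasonal ✗ (excluded) → not eligible.
Floating Holidays — status seasonal ✓; service 795 days ≥ 9 months (≈270 days) ✓; grade Band 3 < Band 5 ✗ → not eligible.
Flexible Spending Account — status seasonal ✓ (not excluded); service 795 days ≥ 26 weeks (≈182 days) ✓; rating 3 ≥ 2 ✓; grade Band 3 ≥ Band 2 ✓ → eligible.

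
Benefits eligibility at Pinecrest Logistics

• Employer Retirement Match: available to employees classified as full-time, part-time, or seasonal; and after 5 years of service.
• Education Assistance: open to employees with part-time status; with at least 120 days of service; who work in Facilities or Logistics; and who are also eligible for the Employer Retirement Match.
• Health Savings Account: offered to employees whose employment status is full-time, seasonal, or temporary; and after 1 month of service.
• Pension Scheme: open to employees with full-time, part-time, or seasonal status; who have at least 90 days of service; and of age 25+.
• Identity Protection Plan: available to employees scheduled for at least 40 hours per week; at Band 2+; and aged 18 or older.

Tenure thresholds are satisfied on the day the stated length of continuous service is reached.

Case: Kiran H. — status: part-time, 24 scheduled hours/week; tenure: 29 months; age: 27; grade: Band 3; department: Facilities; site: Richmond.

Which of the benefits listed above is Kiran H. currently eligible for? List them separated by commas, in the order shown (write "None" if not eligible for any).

Pension Scheme

Employer Retirement Match — status part-time ✓; service 29 months < 5 years (≈1825 days) ✗ → not eligible.
Education Assistance — status part-time ✓; service 29 months ≥ 120 days ✓; dept Facilities ✓; not eligible for Employer Retirement Match ✗ → not eligible.
Health Savings Account — status part-time ✗ (requires full-time, seasonal, or temporary) → not eligible.
Pension Scheme — status part-time ✓; service 29 months ≥ 90 days ✓; age 27 ≥ 25 ✓ → eligible.
Identity Protection Plan — 24 hrs/wk < 40 ✗ → not eligible.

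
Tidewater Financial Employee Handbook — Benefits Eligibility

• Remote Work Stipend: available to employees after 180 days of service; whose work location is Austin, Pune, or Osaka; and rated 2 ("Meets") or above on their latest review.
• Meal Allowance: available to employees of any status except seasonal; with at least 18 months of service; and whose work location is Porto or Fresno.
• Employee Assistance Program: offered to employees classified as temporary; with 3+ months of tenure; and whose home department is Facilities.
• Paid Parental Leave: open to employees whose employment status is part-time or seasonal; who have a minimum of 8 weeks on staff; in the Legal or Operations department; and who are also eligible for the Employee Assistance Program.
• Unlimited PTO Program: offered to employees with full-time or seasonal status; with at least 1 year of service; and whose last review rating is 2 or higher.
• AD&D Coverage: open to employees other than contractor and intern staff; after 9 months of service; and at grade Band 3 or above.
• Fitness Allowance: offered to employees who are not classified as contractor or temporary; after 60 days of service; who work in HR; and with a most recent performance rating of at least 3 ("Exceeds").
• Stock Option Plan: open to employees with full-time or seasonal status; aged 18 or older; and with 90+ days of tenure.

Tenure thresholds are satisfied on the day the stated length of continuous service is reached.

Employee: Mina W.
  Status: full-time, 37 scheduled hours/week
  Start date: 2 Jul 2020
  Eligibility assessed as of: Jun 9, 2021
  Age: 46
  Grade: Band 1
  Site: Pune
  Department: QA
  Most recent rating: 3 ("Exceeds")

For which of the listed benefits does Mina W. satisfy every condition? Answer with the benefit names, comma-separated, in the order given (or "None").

Service from 2 Jul 2020 to Jun 9, 2021: 342 days.
Remote Work Stipend — service 342 days ≥ 180 days ✓; site Pune ✓; rating 3 ≥ 2 ✓ → eligible.
Meal Allowance — status full-time ✓ (not excluded); service 342 days < 18 months (≈540 days) ✗ → not eligible.
Employee Assistance Program — status full-time ✗ (requires temporary) → not eligible.
Paid Parental Leave — status full-time ✗ (requires part-time or seasonal) → not eligible.
Unlimited PTO Program — status full-time ✓; service 342 days < 1 year (≈365 days) ✗ → not eligible.
AD&D Coverage — status full-time ✓ (not excluded); service 342 days ≥ 9 months (≈270 days) ✓; grade Band 1 < Band 3 ✗ → not eligible.
Fitness Allowance — status full-time ✓ (not excluded); service 342 days ≥ 60 days ✓; dept QA ✗ → not eligible.
Stock Option Plan — status full-time ✓; age 46 ≥ 18 ✓; service 342 days ≥ 90 days ✓ → eligible.

Remote Work Stipend, Stock Option Plan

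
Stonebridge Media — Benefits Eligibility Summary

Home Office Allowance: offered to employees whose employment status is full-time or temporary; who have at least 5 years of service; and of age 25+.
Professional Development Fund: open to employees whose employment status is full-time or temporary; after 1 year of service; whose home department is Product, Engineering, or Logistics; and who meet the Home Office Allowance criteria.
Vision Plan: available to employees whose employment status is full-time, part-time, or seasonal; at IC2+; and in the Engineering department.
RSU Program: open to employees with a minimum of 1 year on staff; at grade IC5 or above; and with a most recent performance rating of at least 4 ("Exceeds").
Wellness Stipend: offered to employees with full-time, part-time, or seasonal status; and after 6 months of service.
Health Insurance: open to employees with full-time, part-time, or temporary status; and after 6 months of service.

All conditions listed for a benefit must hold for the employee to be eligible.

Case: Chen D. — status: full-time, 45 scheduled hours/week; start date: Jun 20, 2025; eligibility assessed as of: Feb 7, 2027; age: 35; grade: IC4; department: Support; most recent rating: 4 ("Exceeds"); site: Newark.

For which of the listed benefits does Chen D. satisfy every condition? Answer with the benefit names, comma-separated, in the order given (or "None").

Service from Jun 20, 2025 to Feb 7, 2027: 597 days.
Home Office Allowance — status full-time ✓; service 597 days < 5 years (≈1825 days) ✗ → not eligible.
Professional Development Fund — status full-time ✓; service 597 days ≥ 1 year (≈365 days) ✓; dept Support ✗ → not eligible.
Vision Plan — status full-time ✓; grade IC4 ≥ IC2 ✓; dept Support ✗ → not eligible.
RSU Program — service 597 days ≥ 1 year (≈365 days) ✓; grade IC4 < IC5 ✗ → not eligible.
Wellness Stipend — status full-time ✓; service 597 days ≥ 6 months (≈180 days) ✓ → eligible.
Health Insurance — status full-time ✓; service 597 days ≥ 6 months (≈180 days) ✓ → eligible.

Wellness Stipend, Health Insurance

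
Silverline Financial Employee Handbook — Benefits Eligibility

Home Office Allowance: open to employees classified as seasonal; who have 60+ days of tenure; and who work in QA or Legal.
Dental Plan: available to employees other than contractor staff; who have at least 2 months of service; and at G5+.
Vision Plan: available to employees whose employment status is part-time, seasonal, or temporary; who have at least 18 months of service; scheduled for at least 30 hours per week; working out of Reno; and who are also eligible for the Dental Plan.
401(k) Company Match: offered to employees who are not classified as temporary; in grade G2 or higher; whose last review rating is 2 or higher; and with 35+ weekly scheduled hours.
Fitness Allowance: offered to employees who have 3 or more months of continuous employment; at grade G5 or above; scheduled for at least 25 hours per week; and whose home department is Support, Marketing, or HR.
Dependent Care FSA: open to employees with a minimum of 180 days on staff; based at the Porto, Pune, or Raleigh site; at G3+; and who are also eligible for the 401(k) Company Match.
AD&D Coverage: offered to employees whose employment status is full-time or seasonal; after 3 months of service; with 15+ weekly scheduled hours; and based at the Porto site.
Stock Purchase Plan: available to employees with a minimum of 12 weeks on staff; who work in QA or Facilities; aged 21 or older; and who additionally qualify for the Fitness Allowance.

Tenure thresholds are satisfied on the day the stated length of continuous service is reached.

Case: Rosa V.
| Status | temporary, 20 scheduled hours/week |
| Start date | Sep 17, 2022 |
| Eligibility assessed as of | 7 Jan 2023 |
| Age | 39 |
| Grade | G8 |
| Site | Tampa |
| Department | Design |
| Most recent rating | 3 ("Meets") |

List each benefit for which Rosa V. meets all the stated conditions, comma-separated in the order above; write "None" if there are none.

Service from Sep 17, 2022 to 7 Jan 2023: 112 days.
Home Office Allowance — status temporary ✗ (requires seasonal) → not eligible.
Dental Plan — status temporary ✓ (not excluded); service 112 days ≥ 2 months (≈60 days) ✓; grade G8 ≥ G5 ✓ → eligible.
Vision Plan — status temporary ✓; service 112 days < 18 months (≈540 days) ✗ → not eligible.
401(k) Company Match — status temporary ✗ (excluded) → not eligible.
Fitness Allowance — service 112 days ≥ 3 months (≈90 days) ✓; grade G8 ≥ G5 ✓; 20 hrs/wk < 25 ✗ → not eligible.
Dependent Care FSA — service 112 days < 180 days ✗ → not eligible.
AD&D Coverage — status temporary ✗ (requires full-time or seasonal) → not eligible.
Stock Purchase Plan — service 112 days ≥ 12 weeks (≈84 days) ✓; dept Design ✗ → not eligible.

Dental Plan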